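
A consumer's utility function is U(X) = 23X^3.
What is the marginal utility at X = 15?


MU = dU/dX = 23*3*X^(3-1)
MU = 69*X^2
At X = 15:
MU = 69 * 15^2
MU = 69 * 225 = 15525

15525


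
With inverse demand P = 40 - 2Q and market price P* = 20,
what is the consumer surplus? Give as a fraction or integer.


Maximum willingness to pay (at Q=0): P_max = 40
Quantity demanded at P* = 20:
Q* = (40 - 20)/2 = 10
CS = (1/2) * Q* * (P_max - P*)
CS = (1/2) * 10 * (40 - 20)
CS = (1/2) * 10 * 20 = 100

100


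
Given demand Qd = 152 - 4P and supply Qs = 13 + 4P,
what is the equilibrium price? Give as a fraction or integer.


At equilibrium, Qd = Qs.
152 - 4P = 13 + 4P
152 - 13 = 4P + 4P
139 = 8P
P* = 139/8 = 139/8

139/8


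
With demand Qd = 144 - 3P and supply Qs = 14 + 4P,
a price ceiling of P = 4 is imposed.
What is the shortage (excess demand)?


At P = 4:
Qd = 144 - 3*4 = 132
Qs = 14 + 4*4 = 30
Shortage = Qd - Qs = 132 - 30 = 102

102


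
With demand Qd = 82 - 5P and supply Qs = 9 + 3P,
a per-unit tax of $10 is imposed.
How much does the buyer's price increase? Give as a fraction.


With a per-unit tax, the buyer's price increase depends on relative slopes.
Supply slope: d = 3, Demand slope: b = 5
Buyer's price increase = d * tax / (b + d)
= 3 * 10 / (5 + 3)
= 30 / 8 = 15/4

15/4


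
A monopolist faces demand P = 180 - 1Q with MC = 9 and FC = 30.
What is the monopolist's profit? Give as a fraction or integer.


MR = MC: 180 - 2Q = 9
Q* = 171/2
P* = 180 - 1*171/2 = 189/2
Profit = (P* - MC)*Q* - FC
= (189/2 - 9)*171/2 - 30
= 171/2*171/2 - 30
= 29241/4 - 30 = 29121/4

29121/4


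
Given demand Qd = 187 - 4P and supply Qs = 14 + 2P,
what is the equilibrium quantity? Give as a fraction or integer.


First find equilibrium price:
187 - 4P = 14 + 2P
P* = 173/6 = 173/6
Then substitute into demand:
Q* = 187 - 4 * 173/6 = 215/3

215/3


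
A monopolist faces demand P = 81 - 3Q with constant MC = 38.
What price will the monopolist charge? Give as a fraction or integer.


MR = 81 - 6Q
Set MR = MC: 81 - 6Q = 38
Q* = 43/6
Substitute into demand:
P* = 81 - 3*43/6 = 119/2

119/2


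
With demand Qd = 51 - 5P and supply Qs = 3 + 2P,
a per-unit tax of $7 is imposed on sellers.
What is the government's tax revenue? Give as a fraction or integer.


With tax on sellers, new supply: Qs' = 3 + 2(P - 7)
= 2P - 11
New equilibrium quantity:
Q_new = 47/7
Tax revenue = tax * Q_new = 7 * 47/7 = 47

47


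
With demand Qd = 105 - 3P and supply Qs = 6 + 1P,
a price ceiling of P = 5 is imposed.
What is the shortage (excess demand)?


At P = 5:
Qd = 105 - 3*5 = 90
Qs = 6 + 1*5 = 11
Shortage = Qd - Qs = 90 - 11 = 79

79


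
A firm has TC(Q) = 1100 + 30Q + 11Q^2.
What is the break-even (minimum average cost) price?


AC(Q) = 1100/Q + 30 + 11Q
To minimize: dAC/dQ = -1100/Q^2 + 11 = 0
Q^2 = 1100/11 = 100
Q* = 10
Min AC = 1100/10 + 30 + 11*10
Min AC = 110 + 30 + 110 = 250

250


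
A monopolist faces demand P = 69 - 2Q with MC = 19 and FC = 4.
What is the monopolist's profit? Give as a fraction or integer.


MR = MC: 69 - 4Q = 19
Q* = 25/2
P* = 69 - 2*25/2 = 44
Profit = (P* - MC)*Q* - FC
= (44 - 19)*25/2 - 4
= 25*25/2 - 4
= 625/2 - 4 = 617/2

617/2


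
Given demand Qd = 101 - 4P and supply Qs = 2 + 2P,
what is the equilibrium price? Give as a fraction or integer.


At equilibrium, Qd = Qs.
101 - 4P = 2 + 2P
101 - 2 = 4P + 2P
99 = 6P
P* = 99/6 = 33/2

33/2


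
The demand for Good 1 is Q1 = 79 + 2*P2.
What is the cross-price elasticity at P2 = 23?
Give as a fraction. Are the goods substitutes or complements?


dQ1/dP2 = 2
At P2 = 23: Q1 = 79 + 2*23 = 125
Exy = (dQ1/dP2)(P2/Q1) = 2 * 23 / 125 = 46/125
Since Exy > 0, the goods are substitutes.

46/125 (substitutes)


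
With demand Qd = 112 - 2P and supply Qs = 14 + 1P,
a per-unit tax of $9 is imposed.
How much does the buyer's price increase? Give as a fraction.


With a per-unit tax, the buyer's price increase depends on relative slopes.
Supply slope: d = 1, Demand slope: b = 2
Buyer's price increase = d * tax / (b + d)
= 1 * 9 / (2 + 1)
= 9 / 3 = 3

3


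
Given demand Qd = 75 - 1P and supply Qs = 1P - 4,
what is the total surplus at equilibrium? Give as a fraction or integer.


Find equilibrium: 75 - 1P = 1P - 4
75 + 4 = 2P
P* = 79/2 = 79/2
Q* = 1*79/2 - 4 = 71/2
Inverse demand: P = 75 - Q/1, so P_max = 75
Inverse supply: P = 4 + Q/1, so P_min = 4
CS = (1/2) * 71/2 * (75 - 79/2) = 5041/8
PS = (1/2) * 71/2 * (79/2 - 4) = 5041/8
TS = CS + PS = 5041/8 + 5041/8 = 5041/4

5041/4


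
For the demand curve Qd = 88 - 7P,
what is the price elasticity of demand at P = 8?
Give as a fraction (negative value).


dQ/dP = -7
At P = 8: Q = 88 - 7*8 = 32
E = (dQ/dP)(P/Q) = (-7)(8/32) = -7/4

-7/4


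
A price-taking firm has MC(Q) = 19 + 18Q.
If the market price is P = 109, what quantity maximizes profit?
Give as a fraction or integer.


In perfect competition, profit is maximized where P = MC.
109 = 19 + 18Q
90 = 18Q
Q* = 90/18 = 5

5


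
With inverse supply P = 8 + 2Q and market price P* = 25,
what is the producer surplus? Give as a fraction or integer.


Minimum supply price (at Q=0): P_min = 8
Quantity supplied at P* = 25:
Q* = (25 - 8)/2 = 17/2
PS = (1/2) * Q* * (P* - P_min)
PS = (1/2) * 17/2 * (25 - 8)
PS = (1/2) * 17/2 * 17 = 289/4

289/4


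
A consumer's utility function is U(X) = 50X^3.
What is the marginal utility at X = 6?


MU = dU/dX = 50*3*X^(3-1)
MU = 150*X^2
At X = 6:
MU = 150 * 6^2
MU = 150 * 36 = 5400

5400


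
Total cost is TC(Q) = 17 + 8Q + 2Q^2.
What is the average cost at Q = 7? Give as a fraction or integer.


TC(7) = 17 + 8*7 + 2*7^2
TC(7) = 17 + 56 + 98 = 171
AC = TC/Q = 171/7 = 171/7

171/7


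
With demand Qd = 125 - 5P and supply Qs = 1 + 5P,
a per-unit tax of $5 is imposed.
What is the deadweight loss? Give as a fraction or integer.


Pre-tax equilibrium quantity: Q* = 63
Post-tax equilibrium quantity: Q_tax = 101/2
Reduction in quantity: Q* - Q_tax = 25/2
DWL = (1/2) * tax * (Q* - Q_tax)
DWL = (1/2) * 5 * 25/2 = 125/4

125/4


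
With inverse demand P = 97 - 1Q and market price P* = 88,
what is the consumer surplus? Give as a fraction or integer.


Maximum willingness to pay (at Q=0): P_max = 97
Quantity demanded at P* = 88:
Q* = (97 - 88)/1 = 9
CS = (1/2) * Q* * (P_max - P*)
CS = (1/2) * 9 * (97 - 88)
CS = (1/2) * 9 * 9 = 81/2

81/2


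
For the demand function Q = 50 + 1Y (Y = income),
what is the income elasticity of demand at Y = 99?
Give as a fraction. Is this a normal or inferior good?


dQ/dY = 1
At Y = 99: Q = 50 + 1*99 = 149
Ey = (dQ/dY)(Y/Q) = 1 * 99 / 149 = 99/149
Since Ey > 0, this is a normal good.

99/149 (normal good)


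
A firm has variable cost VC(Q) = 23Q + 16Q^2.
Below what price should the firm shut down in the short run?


AVC(Q) = VC(Q)/Q = 23 + 16Q
AVC is increasing in Q, so minimum AVC is at Q -> 0+.
Min AVC = 23
The firm should shut down if P < 23.

23


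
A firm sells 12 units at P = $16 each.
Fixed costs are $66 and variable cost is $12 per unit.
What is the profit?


Total Revenue = P * Q = 16 * 12 = $192
Total Cost = FC + VC*Q = 66 + 12*12 = $210
Profit = TR - TC = 192 - 210 = $-18

$-18


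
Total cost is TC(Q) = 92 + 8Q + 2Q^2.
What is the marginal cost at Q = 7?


MC = dTC/dQ = 8 + 2*2*Q
At Q = 7:
MC = 8 + 4*7
MC = 8 + 28 = 36

36


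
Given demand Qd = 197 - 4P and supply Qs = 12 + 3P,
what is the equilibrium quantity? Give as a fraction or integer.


First find equilibrium price:
197 - 4P = 12 + 3P
P* = 185/7 = 185/7
Then substitute into demand:
Q* = 197 - 4 * 185/7 = 639/7

639/7


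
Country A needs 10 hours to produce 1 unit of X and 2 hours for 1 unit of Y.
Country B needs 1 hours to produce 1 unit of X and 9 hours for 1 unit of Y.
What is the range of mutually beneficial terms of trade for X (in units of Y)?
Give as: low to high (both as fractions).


Opportunity cost of X for Country A = hours_X / hours_Y = 10/2 = 5 units of Y
Opportunity cost of X for Country B = hours_X / hours_Y = 1/9 = 1/9 units of Y
Terms of trade must be between the two opportunity costs.
Range: 1/9 to 5

1/9 to 5


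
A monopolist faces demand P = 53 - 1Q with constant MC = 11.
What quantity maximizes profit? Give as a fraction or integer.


TR = P*Q = (53 - 1Q)Q = 53Q - 1Q^2
MR = dTR/dQ = 53 - 2Q
Set MR = MC:
53 - 2Q = 11
42 = 2Q
Q* = 42/2 = 21

21


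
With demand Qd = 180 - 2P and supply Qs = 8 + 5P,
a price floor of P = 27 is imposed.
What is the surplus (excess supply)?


At P = 27:
Qd = 180 - 2*27 = 126
Qs = 8 + 5*27 = 143
Surplus = Qs - Qd = 143 - 126 = 17

17


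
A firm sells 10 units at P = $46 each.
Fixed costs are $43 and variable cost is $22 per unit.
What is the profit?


Total Revenue = P * Q = 46 * 10 = $460
Total Cost = FC + VC*Q = 43 + 22*10 = $263
Profit = TR - TC = 460 - 263 = $197

$197


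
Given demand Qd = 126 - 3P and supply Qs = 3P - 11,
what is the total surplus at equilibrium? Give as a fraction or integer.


Find equilibrium: 126 - 3P = 3P - 11
126 + 11 = 6P
P* = 137/6 = 137/6
Q* = 3*137/6 - 11 = 115/2
Inverse demand: P = 42 - Q/3, so P_max = 42
Inverse supply: P = 11/3 + Q/3, so P_min = 11/3
CS = (1/2) * 115/2 * (42 - 137/6) = 13225/24
PS = (1/2) * 115/2 * (137/6 - 11/3) = 13225/24
TS = CS + PS = 13225/24 + 13225/24 = 13225/12

13225/12


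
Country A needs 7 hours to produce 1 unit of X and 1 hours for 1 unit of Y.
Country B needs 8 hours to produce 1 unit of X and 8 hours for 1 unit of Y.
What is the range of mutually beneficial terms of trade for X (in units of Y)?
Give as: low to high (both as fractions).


Opportunity cost of X for Country A = hours_X / hours_Y = 7/1 = 7 units of Y
Opportunity cost of X for Country B = hours_X / hours_Y = 8/8 = 1 units of Y
Terms of trade must be between the two opportunity costs.
Range: 1 to 7

1 to 7


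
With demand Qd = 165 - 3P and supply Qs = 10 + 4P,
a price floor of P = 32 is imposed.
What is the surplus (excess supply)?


At P = 32:
Qd = 165 - 3*32 = 69
Qs = 10 + 4*32 = 138
Surplus = Qs - Qd = 138 - 69 = 69

69


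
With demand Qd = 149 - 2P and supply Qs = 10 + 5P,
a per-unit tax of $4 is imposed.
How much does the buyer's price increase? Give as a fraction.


With a per-unit tax, the buyer's price increase depends on relative slopes.
Supply slope: d = 5, Demand slope: b = 2
Buyer's price increase = d * tax / (b + d)
= 5 * 4 / (2 + 5)
= 20 / 7 = 20/7

20/7


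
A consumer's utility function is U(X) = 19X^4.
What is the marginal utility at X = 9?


MU = dU/dX = 19*4*X^(4-1)
MU = 76*X^3
At X = 9:
MU = 76 * 9^3
MU = 76 * 729 = 55404

55404


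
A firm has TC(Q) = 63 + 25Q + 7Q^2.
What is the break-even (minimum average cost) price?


AC(Q) = 63/Q + 25 + 7Q
To minimize: dAC/dQ = -63/Q^2 + 7 = 0
Q^2 = 63/7 = 9
Q* = 3
Min AC = 63/3 + 25 + 7*3
Min AC = 21 + 25 + 21 = 67

67


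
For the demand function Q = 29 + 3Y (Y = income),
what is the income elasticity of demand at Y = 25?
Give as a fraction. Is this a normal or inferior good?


dQ/dY = 3
At Y = 25: Q = 29 + 3*25 = 104
Ey = (dQ/dY)(Y/Q) = 3 * 25 / 104 = 75/104
Since Ey > 0, this is a normal good.

75/104 (normal good)


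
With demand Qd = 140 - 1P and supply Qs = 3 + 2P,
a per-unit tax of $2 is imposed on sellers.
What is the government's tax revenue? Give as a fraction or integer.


With tax on sellers, new supply: Qs' = 3 + 2(P - 2)
= 2P - 1
New equilibrium quantity:
Q_new = 93
Tax revenue = tax * Q_new = 2 * 93 = 186

186


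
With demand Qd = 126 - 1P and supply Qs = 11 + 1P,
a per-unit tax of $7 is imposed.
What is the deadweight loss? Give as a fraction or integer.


Pre-tax equilibrium quantity: Q* = 137/2
Post-tax equilibrium quantity: Q_tax = 65
Reduction in quantity: Q* - Q_tax = 7/2
DWL = (1/2) * tax * (Q* - Q_tax)
DWL = (1/2) * 7 * 7/2 = 49/4

49/4


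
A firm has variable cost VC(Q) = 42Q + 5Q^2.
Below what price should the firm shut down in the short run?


AVC(Q) = VC(Q)/Q = 42 + 5Q
AVC is increasing in Q, so minimum AVC is at Q -> 0+.
Min AVC = 42
The firm should shut down if P < 42.

42


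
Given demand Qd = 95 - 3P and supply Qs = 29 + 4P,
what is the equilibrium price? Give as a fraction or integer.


At equilibrium, Qd = Qs.
95 - 3P = 29 + 4P
95 - 29 = 3P + 4P
66 = 7P
P* = 66/7 = 66/7

66/7


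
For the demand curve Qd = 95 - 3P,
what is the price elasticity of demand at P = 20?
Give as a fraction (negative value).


dQ/dP = -3
At P = 20: Q = 95 - 3*20 = 35
E = (dQ/dP)(P/Q) = (-3)(20/35) = -12/7

-12/7


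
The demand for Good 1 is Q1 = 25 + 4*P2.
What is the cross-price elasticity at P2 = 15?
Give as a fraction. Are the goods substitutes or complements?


dQ1/dP2 = 4
At P2 = 15: Q1 = 25 + 4*15 = 85
Exy = (dQ1/dP2)(P2/Q1) = 4 * 15 / 85 = 12/17
Since Exy > 0, the goods are substitutes.

12/17 (substitutes)


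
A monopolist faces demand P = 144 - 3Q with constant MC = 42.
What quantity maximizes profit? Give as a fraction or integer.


TR = P*Q = (144 - 3Q)Q = 144Q - 3Q^2
MR = dTR/dQ = 144 - 6Q
Set MR = MC:
144 - 6Q = 42
102 = 6Q
Q* = 102/6 = 17

17


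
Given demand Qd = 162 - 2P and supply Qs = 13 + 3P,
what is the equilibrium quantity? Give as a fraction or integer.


First find equilibrium price:
162 - 2P = 13 + 3P
P* = 149/5 = 149/5
Then substitute into demand:
Q* = 162 - 2 * 149/5 = 512/5

512/5


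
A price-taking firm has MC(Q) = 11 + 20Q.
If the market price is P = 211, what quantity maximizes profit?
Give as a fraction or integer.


In perfect competition, profit is maximized where P = MC.
211 = 11 + 20Q
200 = 20Q
Q* = 200/20 = 10

10


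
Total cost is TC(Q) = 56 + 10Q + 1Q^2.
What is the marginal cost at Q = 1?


MC = dTC/dQ = 10 + 2*1*Q
At Q = 1:
MC = 10 + 2*1
MC = 10 + 2 = 12

12


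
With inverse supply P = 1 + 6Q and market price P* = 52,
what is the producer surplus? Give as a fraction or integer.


Minimum supply price (at Q=0): P_min = 1
Quantity supplied at P* = 52:
Q* = (52 - 1)/6 = 17/2
PS = (1/2) * Q* * (P* - P_min)
PS = (1/2) * 17/2 * (52 - 1)
PS = (1/2) * 17/2 * 51 = 867/4

867/4


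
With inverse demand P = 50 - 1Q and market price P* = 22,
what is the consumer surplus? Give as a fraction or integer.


Maximum willingness to pay (at Q=0): P_max = 50
Quantity demanded at P* = 22:
Q* = (50 - 22)/1 = 28
CS = (1/2) * Q* * (P_max - P*)
CS = (1/2) * 28 * (50 - 22)
CS = (1/2) * 28 * 28 = 392

392


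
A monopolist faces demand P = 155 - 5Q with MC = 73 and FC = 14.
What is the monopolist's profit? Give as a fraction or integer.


MR = MC: 155 - 10Q = 73
Q* = 41/5
P* = 155 - 5*41/5 = 114
Profit = (P* - MC)*Q* - FC
= (114 - 73)*41/5 - 14
= 41*41/5 - 14
= 1681/5 - 14 = 1611/5

1611/5


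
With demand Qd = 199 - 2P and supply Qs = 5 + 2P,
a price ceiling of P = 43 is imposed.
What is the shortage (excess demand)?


At P = 43:
Qd = 199 - 2*43 = 113
Qs = 5 + 2*43 = 91
Shortage = Qd - Qs = 113 - 91 = 22

22


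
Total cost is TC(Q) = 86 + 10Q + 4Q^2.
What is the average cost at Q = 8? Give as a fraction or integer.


TC(8) = 86 + 10*8 + 4*8^2
TC(8) = 86 + 80 + 256 = 422
AC = TC/Q = 422/8 = 211/4

211/4


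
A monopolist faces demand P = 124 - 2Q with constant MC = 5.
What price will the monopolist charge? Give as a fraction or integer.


MR = 124 - 4Q
Set MR = MC: 124 - 4Q = 5
Q* = 119/4
Substitute into demand:
P* = 124 - 2*119/4 = 129/2

129/2


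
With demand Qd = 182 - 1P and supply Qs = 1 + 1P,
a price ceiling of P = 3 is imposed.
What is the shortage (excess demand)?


At P = 3:
Qd = 182 - 1*3 = 179
Qs = 1 + 1*3 = 4
Shortage = Qd - Qs = 179 - 4 = 175

175


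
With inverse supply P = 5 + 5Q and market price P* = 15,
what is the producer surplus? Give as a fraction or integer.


Minimum supply price (at Q=0): P_min = 5
Quantity supplied at P* = 15:
Q* = (15 - 5)/5 = 2
PS = (1/2) * Q* * (P* - P_min)
PS = (1/2) * 2 * (15 - 5)
PS = (1/2) * 2 * 10 = 10

10


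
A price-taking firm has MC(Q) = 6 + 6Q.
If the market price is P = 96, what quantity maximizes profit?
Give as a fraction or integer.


In perfect competition, profit is maximized where P = MC.
96 = 6 + 6Q
90 = 6Q
Q* = 90/6 = 15

15


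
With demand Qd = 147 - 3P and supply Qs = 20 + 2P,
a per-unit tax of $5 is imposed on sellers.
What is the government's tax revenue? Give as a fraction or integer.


With tax on sellers, new supply: Qs' = 20 + 2(P - 5)
= 10 + 2P
New equilibrium quantity:
Q_new = 324/5
Tax revenue = tax * Q_new = 5 * 324/5 = 324

324


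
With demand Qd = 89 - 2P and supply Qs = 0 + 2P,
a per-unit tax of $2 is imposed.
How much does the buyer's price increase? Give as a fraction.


With a per-unit tax, the buyer's price increase depends on relative slopes.
Supply slope: d = 2, Demand slope: b = 2
Buyer's price increase = d * tax / (b + d)
= 2 * 2 / (2 + 2)
= 4 / 4 = 1

1


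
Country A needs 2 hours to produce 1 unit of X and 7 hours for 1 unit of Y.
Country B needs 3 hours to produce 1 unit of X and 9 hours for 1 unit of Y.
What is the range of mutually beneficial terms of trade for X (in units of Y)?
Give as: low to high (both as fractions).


Opportunity cost of X for Country A = hours_X / hours_Y = 2/7 = 2/7 units of Y
Opportunity cost of X for Country B = hours_X / hours_Y = 3/9 = 1/3 units of Y
Terms of trade must be between the two opportunity costs.
Range: 2/7 to 1/3

2/7 to 1/3


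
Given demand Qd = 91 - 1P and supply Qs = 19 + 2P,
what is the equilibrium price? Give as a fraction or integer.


At equilibrium, Qd = Qs.
91 - 1P = 19 + 2P
91 - 19 = 1P + 2P
72 = 3P
P* = 72/3 = 24

24


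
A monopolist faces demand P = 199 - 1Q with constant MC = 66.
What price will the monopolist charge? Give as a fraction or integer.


MR = 199 - 2Q
Set MR = MC: 199 - 2Q = 66
Q* = 133/2
Substitute into demand:
P* = 199 - 1*133/2 = 265/2

265/2


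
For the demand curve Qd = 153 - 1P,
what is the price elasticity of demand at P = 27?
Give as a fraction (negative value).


dQ/dP = -1
At P = 27: Q = 153 - 1*27 = 126
E = (dQ/dP)(P/Q) = (-1)(27/126) = -3/14

-3/14


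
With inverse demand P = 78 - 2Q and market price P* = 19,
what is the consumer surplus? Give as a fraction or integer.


Maximum willingness to pay (at Q=0): P_max = 78
Quantity demanded at P* = 19:
Q* = (78 - 19)/2 = 59/2
CS = (1/2) * Q* * (P_max - P*)
CS = (1/2) * 59/2 * (78 - 19)
CS = (1/2) * 59/2 * 59 = 3481/4

3481/4


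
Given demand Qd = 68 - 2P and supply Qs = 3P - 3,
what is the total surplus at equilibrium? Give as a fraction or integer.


Find equilibrium: 68 - 2P = 3P - 3
68 + 3 = 5P
P* = 71/5 = 71/5
Q* = 3*71/5 - 3 = 198/5
Inverse demand: P = 34 - Q/2, so P_max = 34
Inverse supply: P = 1 + Q/3, so P_min = 1
CS = (1/2) * 198/5 * (34 - 71/5) = 9801/25
PS = (1/2) * 198/5 * (71/5 - 1) = 6534/25
TS = CS + PS = 9801/25 + 6534/25 = 3267/5

3267/5


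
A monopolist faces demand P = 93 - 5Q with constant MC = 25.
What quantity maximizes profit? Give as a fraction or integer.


TR = P*Q = (93 - 5Q)Q = 93Q - 5Q^2
MR = dTR/dQ = 93 - 10Q
Set MR = MC:
93 - 10Q = 25
68 = 10Q
Q* = 68/10 = 34/5

34/5


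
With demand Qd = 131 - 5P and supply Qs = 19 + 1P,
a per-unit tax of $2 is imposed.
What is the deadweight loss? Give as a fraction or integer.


Pre-tax equilibrium quantity: Q* = 113/3
Post-tax equilibrium quantity: Q_tax = 36
Reduction in quantity: Q* - Q_tax = 5/3
DWL = (1/2) * tax * (Q* - Q_tax)
DWL = (1/2) * 2 * 5/3 = 5/3

5/3


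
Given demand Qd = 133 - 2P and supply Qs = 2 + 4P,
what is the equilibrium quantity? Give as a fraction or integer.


First find equilibrium price:
133 - 2P = 2 + 4P
P* = 131/6 = 131/6
Then substitute into demand:
Q* = 133 - 2 * 131/6 = 268/3

268/3


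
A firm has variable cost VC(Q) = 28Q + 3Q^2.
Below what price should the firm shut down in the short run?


AVC(Q) = VC(Q)/Q = 28 + 3Q
AVC is increasing in Q, so minimum AVC is at Q -> 0+.
Min AVC = 28
The firm should shut down if P < 28.

28


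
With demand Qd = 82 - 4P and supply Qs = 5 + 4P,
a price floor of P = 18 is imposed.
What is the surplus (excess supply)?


At P = 18:
Qd = 82 - 4*18 = 10
Qs = 5 + 4*18 = 77
Surplus = Qs - Qd = 77 - 10 = 67

67


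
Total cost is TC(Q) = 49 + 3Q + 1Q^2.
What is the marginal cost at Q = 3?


MC = dTC/dQ = 3 + 2*1*Q
At Q = 3:
MC = 3 + 2*3
MC = 3 + 6 = 9

9


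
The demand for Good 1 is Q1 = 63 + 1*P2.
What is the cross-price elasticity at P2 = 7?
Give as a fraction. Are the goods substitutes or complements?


dQ1/dP2 = 1
At P2 = 7: Q1 = 63 + 1*7 = 70
Exy = (dQ1/dP2)(P2/Q1) = 1 * 7 / 70 = 1/10
Since Exy > 0, the goods are substitutes.

1/10 (substitutes)


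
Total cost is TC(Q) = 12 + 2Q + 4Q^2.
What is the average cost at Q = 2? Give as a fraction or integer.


TC(2) = 12 + 2*2 + 4*2^2
TC(2) = 12 + 4 + 16 = 32
AC = TC/Q = 32/2 = 16

16


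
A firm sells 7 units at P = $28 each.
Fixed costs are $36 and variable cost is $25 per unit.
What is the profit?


Total Revenue = P * Q = 28 * 7 = $196
Total Cost = FC + VC*Q = 36 + 25*7 = $211
Profit = TR - TC = 196 - 211 = $-15

$-15


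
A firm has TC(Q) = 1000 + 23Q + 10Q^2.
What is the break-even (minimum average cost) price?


AC(Q) = 1000/Q + 23 + 10Q
To minimize: dAC/dQ = -1000/Q^2 + 10 = 0
Q^2 = 1000/10 = 100
Q* = 10
Min AC = 1000/10 + 23 + 10*10
Min AC = 100 + 23 + 100 = 223

223


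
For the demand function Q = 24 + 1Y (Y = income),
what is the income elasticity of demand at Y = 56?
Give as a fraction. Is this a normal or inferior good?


dQ/dY = 1
At Y = 56: Q = 24 + 1*56 = 80
Ey = (dQ/dY)(Y/Q) = 1 * 56 / 80 = 7/10
Since Ey > 0, this is a normal good.

7/10 (normal good)


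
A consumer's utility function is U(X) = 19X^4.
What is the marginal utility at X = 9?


MU = dU/dX = 19*4*X^(4-1)
MU = 76*X^3
At X = 9:
MU = 76 * 9^3
MU = 76 * 729 = 55404

55404


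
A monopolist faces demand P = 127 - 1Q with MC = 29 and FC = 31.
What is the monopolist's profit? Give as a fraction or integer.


MR = MC: 127 - 2Q = 29
Q* = 49
P* = 127 - 1*49 = 78
Profit = (P* - MC)*Q* - FC
= (78 - 29)*49 - 31
= 49*49 - 31
= 2401 - 31 = 2370

2370


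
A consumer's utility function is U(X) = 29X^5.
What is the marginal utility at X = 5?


MU = dU/dX = 29*5*X^(5-1)
MU = 145*X^4
At X = 5:
MU = 145 * 5^4
MU = 145 * 625 = 90625

90625


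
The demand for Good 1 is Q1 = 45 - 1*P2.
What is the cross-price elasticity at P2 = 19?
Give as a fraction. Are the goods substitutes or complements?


dQ1/dP2 = -1
At P2 = 19: Q1 = 45 - 1*19 = 26
Exy = (dQ1/dP2)(P2/Q1) = -1 * 19 / 26 = -19/26
Since Exy < 0, the goods are complements.

-19/26 (complements)


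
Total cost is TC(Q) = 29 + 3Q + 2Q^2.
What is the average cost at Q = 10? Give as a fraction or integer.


TC(10) = 29 + 3*10 + 2*10^2
TC(10) = 29 + 30 + 200 = 259
AC = TC/Q = 259/10 = 259/10

259/10


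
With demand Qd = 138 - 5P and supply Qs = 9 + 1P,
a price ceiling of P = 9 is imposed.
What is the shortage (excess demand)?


At P = 9:
Qd = 138 - 5*9 = 93
Qs = 9 + 1*9 = 18
Shortage = Qd - Qs = 93 - 18 = 75

75


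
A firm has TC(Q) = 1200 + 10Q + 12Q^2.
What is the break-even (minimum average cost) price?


AC(Q) = 1200/Q + 10 + 12Q
To minimize: dAC/dQ = -1200/Q^2 + 12 = 0
Q^2 = 1200/12 = 100
Q* = 10
Min AC = 1200/10 + 10 + 12*10
Min AC = 120 + 10 + 120 = 250

250


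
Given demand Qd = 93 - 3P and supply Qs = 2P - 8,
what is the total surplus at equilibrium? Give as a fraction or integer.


Find equilibrium: 93 - 3P = 2P - 8
93 + 8 = 5P
P* = 101/5 = 101/5
Q* = 2*101/5 - 8 = 162/5
Inverse demand: P = 31 - Q/3, so P_max = 31
Inverse supply: P = 4 + Q/2, so P_min = 4
CS = (1/2) * 162/5 * (31 - 101/5) = 4374/25
PS = (1/2) * 162/5 * (101/5 - 4) = 6561/25
TS = CS + PS = 4374/25 + 6561/25 = 2187/5

2187/5


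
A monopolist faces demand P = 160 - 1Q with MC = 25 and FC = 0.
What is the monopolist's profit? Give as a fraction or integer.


MR = MC: 160 - 2Q = 25
Q* = 135/2
P* = 160 - 1*135/2 = 185/2
Profit = (P* - MC)*Q* - FC
= (185/2 - 25)*135/2 - 0
= 135/2*135/2 - 0
= 18225/4 - 0 = 18225/4

18225/4


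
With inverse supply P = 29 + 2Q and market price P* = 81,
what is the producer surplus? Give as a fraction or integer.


Minimum supply price (at Q=0): P_min = 29
Quantity supplied at P* = 81:
Q* = (81 - 29)/2 = 26
PS = (1/2) * Q* * (P* - P_min)
PS = (1/2) * 26 * (81 - 29)
PS = (1/2) * 26 * 52 = 676

676


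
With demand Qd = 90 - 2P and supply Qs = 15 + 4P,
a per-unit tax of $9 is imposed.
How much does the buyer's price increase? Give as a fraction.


With a per-unit tax, the buyer's price increase depends on relative slopes.
Supply slope: d = 4, Demand slope: b = 2
Buyer's price increase = d * tax / (b + d)
= 4 * 9 / (2 + 4)
= 36 / 6 = 6

6


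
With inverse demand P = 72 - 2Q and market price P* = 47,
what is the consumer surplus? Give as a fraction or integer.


Maximum willingness to pay (at Q=0): P_max = 72
Quantity demanded at P* = 47:
Q* = (72 - 47)/2 = 25/2
CS = (1/2) * Q* * (P_max - P*)
CS = (1/2) * 25/2 * (72 - 47)
CS = (1/2) * 25/2 * 25 = 625/4

625/4


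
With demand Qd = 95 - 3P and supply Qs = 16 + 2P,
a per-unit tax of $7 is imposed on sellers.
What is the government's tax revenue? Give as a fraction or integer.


With tax on sellers, new supply: Qs' = 16 + 2(P - 7)
= 2 + 2P
New equilibrium quantity:
Q_new = 196/5
Tax revenue = tax * Q_new = 7 * 196/5 = 1372/5

1372/5


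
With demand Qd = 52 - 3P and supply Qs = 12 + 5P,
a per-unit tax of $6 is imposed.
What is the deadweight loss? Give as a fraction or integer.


Pre-tax equilibrium quantity: Q* = 37
Post-tax equilibrium quantity: Q_tax = 103/4
Reduction in quantity: Q* - Q_tax = 45/4
DWL = (1/2) * tax * (Q* - Q_tax)
DWL = (1/2) * 6 * 45/4 = 135/4

135/4


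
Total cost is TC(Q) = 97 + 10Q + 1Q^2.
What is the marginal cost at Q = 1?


MC = dTC/dQ = 10 + 2*1*Q
At Q = 1:
MC = 10 + 2*1
MC = 10 + 2 = 12

12


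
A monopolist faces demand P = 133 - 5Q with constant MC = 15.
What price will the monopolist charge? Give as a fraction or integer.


MR = 133 - 10Q
Set MR = MC: 133 - 10Q = 15
Q* = 59/5
Substitute into demand:
P* = 133 - 5*59/5 = 74

74


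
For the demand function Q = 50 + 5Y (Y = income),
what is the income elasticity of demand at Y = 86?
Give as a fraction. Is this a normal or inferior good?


dQ/dY = 5
At Y = 86: Q = 50 + 5*86 = 480
Ey = (dQ/dY)(Y/Q) = 5 * 86 / 480 = 43/48
Since Ey > 0, this is a normal good.

43/48 (normal good)


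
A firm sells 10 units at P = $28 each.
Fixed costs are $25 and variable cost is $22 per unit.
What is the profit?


Total Revenue = P * Q = 28 * 10 = $280
Total Cost = FC + VC*Q = 25 + 22*10 = $245
Profit = TR - TC = 280 - 245 = $35

$35


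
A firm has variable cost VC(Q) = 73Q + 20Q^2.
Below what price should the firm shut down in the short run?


AVC(Q) = VC(Q)/Q = 73 + 20Q
AVC is increasing in Q, so minimum AVC is at Q -> 0+.
Min AVC = 73
The firm should shut down if P < 73.

73


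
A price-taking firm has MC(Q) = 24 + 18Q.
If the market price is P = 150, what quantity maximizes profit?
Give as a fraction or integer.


In perfect competition, profit is maximized where P = MC.
150 = 24 + 18Q
126 = 18Q
Q* = 126/18 = 7

7


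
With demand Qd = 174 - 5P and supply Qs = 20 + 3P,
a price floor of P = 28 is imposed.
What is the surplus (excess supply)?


At P = 28:
Qd = 174 - 5*28 = 34
Qs = 20 + 3*28 = 104
Surplus = Qs - Qd = 104 - 34 = 70

70


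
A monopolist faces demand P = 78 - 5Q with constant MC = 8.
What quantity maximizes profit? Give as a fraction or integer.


TR = P*Q = (78 - 5Q)Q = 78Q - 5Q^2
MR = dTR/dQ = 78 - 10Q
Set MR = MC:
78 - 10Q = 8
70 = 10Q
Q* = 70/10 = 7

7


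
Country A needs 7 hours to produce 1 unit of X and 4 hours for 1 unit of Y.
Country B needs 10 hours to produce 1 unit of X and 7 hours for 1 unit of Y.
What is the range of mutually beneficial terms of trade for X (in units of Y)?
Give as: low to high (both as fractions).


Opportunity cost of X for Country A = hours_X / hours_Y = 7/4 = 7/4 units of Y
Opportunity cost of X for Country B = hours_X / hours_Y = 10/7 = 10/7 units of Y
Terms of trade must be between the two opportunity costs.
Range: 10/7 to 7/4

10/7 to 7/4


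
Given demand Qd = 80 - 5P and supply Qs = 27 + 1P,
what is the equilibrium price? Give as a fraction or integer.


At equilibrium, Qd = Qs.
80 - 5P = 27 + 1P
80 - 27 = 5P + 1P
53 = 6P
P* = 53/6 = 53/6

53/6


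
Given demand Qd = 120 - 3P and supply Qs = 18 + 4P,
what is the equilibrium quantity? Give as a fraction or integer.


First find equilibrium price:
120 - 3P = 18 + 4P
P* = 102/7 = 102/7
Then substitute into demand:
Q* = 120 - 3 * 102/7 = 534/7

534/7


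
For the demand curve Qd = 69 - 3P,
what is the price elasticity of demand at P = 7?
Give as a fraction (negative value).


dQ/dP = -3
At P = 7: Q = 69 - 3*7 = 48
E = (dQ/dP)(P/Q) = (-3)(7/48) = -7/16

-7/16


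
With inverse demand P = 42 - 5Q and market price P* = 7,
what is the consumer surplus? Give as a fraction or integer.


Maximum willingness to pay (at Q=0): P_max = 42
Quantity demanded at P* = 7:
Q* = (42 - 7)/5 = 7
CS = (1/2) * Q* * (P_max - P*)
CS = (1/2) * 7 * (42 - 7)
CS = (1/2) * 7 * 35 = 245/2

245/2


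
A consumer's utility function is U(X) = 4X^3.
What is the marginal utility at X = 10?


MU = dU/dX = 4*3*X^(3-1)
MU = 12*X^2
At X = 10:
MU = 12 * 10^2
MU = 12 * 100 = 1200

1200


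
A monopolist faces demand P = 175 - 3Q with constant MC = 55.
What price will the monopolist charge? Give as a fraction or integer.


MR = 175 - 6Q
Set MR = MC: 175 - 6Q = 55
Q* = 20
Substitute into demand:
P* = 175 - 3*20 = 115

115


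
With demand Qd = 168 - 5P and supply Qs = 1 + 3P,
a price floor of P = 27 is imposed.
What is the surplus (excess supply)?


At P = 27:
Qd = 168 - 5*27 = 33
Qs = 1 + 3*27 = 82
Surplus = Qs - Qd = 82 - 33 = 49

49


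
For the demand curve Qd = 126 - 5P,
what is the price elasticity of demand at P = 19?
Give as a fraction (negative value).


dQ/dP = -5
At P = 19: Q = 126 - 5*19 = 31
E = (dQ/dP)(P/Q) = (-5)(19/31) = -95/31

-95/31


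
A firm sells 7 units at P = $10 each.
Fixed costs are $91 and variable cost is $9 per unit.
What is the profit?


Total Revenue = P * Q = 10 * 7 = $70
Total Cost = FC + VC*Q = 91 + 9*7 = $154
Profit = TR - TC = 70 - 154 = $-84

$-84


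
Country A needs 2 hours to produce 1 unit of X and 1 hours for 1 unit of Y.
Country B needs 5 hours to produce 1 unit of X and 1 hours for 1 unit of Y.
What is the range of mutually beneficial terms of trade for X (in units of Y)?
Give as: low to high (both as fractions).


Opportunity cost of X for Country A = hours_X / hours_Y = 2/1 = 2 units of Y
Opportunity cost of X for Country B = hours_X / hours_Y = 5/1 = 5 units of Y
Terms of trade must be between the two opportunity costs.
Range: 2 to 5

2 to 5


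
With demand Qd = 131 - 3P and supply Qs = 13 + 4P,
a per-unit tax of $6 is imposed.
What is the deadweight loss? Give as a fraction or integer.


Pre-tax equilibrium quantity: Q* = 563/7
Post-tax equilibrium quantity: Q_tax = 491/7
Reduction in quantity: Q* - Q_tax = 72/7
DWL = (1/2) * tax * (Q* - Q_tax)
DWL = (1/2) * 6 * 72/7 = 216/7

216/7


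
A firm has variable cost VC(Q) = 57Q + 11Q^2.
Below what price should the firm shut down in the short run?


AVC(Q) = VC(Q)/Q = 57 + 11Q
AVC is increasing in Q, so minimum AVC is at Q -> 0+.
Min AVC = 57
The firm should shut down if P < 57.

57


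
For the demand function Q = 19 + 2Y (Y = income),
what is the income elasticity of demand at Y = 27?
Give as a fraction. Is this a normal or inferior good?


dQ/dY = 2
At Y = 27: Q = 19 + 2*27 = 73
Ey = (dQ/dY)(Y/Q) = 2 * 27 / 73 = 54/73
Since Ey > 0, this is a normal good.

54/73 (normal good)


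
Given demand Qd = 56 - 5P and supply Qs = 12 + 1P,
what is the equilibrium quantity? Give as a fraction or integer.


First find equilibrium price:
56 - 5P = 12 + 1P
P* = 44/6 = 22/3
Then substitute into demand:
Q* = 56 - 5 * 22/3 = 58/3

58/3


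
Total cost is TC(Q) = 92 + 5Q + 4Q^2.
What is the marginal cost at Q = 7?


MC = dTC/dQ = 5 + 2*4*Q
At Q = 7:
MC = 5 + 8*7
MC = 5 + 56 = 61

61


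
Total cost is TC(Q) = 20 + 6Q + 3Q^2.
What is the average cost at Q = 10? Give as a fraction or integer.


TC(10) = 20 + 6*10 + 3*10^2
TC(10) = 20 + 60 + 300 = 380
AC = TC/Q = 380/10 = 38

38


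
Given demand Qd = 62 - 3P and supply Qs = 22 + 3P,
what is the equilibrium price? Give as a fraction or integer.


At equilibrium, Qd = Qs.
62 - 3P = 22 + 3P
62 - 22 = 3P + 3P
40 = 6P
P* = 40/6 = 20/3

20/3


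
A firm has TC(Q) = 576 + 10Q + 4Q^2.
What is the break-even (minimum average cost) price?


AC(Q) = 576/Q + 10 + 4Q
To minimize: dAC/dQ = -576/Q^2 + 4 = 0
Q^2 = 576/4 = 144
Q* = 12
Min AC = 576/12 + 10 + 4*12
Min AC = 48 + 10 + 48 = 106

106


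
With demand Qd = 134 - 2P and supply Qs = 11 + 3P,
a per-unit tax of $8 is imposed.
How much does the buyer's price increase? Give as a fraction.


With a per-unit tax, the buyer's price increase depends on relative slopes.
Supply slope: d = 3, Demand slope: b = 2
Buyer's price increase = d * tax / (b + d)
= 3 * 8 / (2 + 3)
= 24 / 5 = 24/5

24/5


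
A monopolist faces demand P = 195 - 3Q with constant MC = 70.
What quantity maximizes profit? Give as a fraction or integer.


TR = P*Q = (195 - 3Q)Q = 195Q - 3Q^2
MR = dTR/dQ = 195 - 6Q
Set MR = MC:
195 - 6Q = 70
125 = 6Q
Q* = 125/6 = 125/6

125/6


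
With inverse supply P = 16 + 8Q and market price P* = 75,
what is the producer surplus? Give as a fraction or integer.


Minimum supply price (at Q=0): P_min = 16
Quantity supplied at P* = 75:
Q* = (75 - 16)/8 = 59/8
PS = (1/2) * Q* * (P* - P_min)
PS = (1/2) * 59/8 * (75 - 16)
PS = (1/2) * 59/8 * 59 = 3481/16

3481/16


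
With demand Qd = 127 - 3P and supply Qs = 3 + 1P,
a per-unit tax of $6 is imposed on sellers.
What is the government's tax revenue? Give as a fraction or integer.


With tax on sellers, new supply: Qs' = 3 + 1(P - 6)
= 1P - 3
New equilibrium quantity:
Q_new = 59/2
Tax revenue = tax * Q_new = 6 * 59/2 = 177

177


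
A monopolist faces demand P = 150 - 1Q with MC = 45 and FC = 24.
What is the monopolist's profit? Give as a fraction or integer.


MR = MC: 150 - 2Q = 45
Q* = 105/2
P* = 150 - 1*105/2 = 195/2
Profit = (P* - MC)*Q* - FC
= (195/2 - 45)*105/2 - 24
= 105/2*105/2 - 24
= 11025/4 - 24 = 10929/4

10929/4


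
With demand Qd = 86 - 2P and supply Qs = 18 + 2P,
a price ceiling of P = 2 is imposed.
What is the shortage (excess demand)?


At P = 2:
Qd = 86 - 2*2 = 82
Qs = 18 + 2*2 = 22
Shortage = Qd - Qs = 82 - 22 = 60

60


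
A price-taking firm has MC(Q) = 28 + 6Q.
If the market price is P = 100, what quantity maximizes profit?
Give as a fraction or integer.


In perfect competition, profit is maximized where P = MC.
100 = 28 + 6Q
72 = 6Q
Q* = 72/6 = 12

12


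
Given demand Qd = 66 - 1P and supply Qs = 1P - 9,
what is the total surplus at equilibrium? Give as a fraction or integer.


Find equilibrium: 66 - 1P = 1P - 9
66 + 9 = 2P
P* = 75/2 = 75/2
Q* = 1*75/2 - 9 = 57/2
Inverse demand: P = 66 - Q/1, so P_max = 66
Inverse supply: P = 9 + Q/1, so P_min = 9
CS = (1/2) * 57/2 * (66 - 75/2) = 3249/8
PS = (1/2) * 57/2 * (75/2 - 9) = 3249/8
TS = CS + PS = 3249/8 + 3249/8 = 3249/4

3249/4


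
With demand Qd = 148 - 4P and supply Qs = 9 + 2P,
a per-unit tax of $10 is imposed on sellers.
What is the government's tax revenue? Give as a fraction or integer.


With tax on sellers, new supply: Qs' = 9 + 2(P - 10)
= 2P - 11
New equilibrium quantity:
Q_new = 42
Tax revenue = tax * Q_new = 10 * 42 = 420

420


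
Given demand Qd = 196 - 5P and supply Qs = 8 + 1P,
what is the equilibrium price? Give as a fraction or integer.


At equilibrium, Qd = Qs.
196 - 5P = 8 + 1P
196 - 8 = 5P + 1P
188 = 6P
P* = 188/6 = 94/3

94/3


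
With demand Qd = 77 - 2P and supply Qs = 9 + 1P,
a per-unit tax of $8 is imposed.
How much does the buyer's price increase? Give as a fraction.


With a per-unit tax, the buyer's price increase depends on relative slopes.
Supply slope: d = 1, Demand slope: b = 2
Buyer's price increase = d * tax / (b + d)
= 1 * 8 / (2 + 1)
= 8 / 3 = 8/3

8/3


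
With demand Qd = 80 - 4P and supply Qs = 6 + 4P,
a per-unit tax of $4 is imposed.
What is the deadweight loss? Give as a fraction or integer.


Pre-tax equilibrium quantity: Q* = 43
Post-tax equilibrium quantity: Q_tax = 35
Reduction in quantity: Q* - Q_tax = 8
DWL = (1/2) * tax * (Q* - Q_tax)
DWL = (1/2) * 4 * 8 = 16

16


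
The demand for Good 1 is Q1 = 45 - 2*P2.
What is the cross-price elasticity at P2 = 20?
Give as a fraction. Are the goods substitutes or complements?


dQ1/dP2 = -2
At P2 = 20: Q1 = 45 - 2*20 = 5
Exy = (dQ1/dP2)(P2/Q1) = -2 * 20 / 5 = -8
Since Exy < 0, the goods are complements.

-8 (complements)


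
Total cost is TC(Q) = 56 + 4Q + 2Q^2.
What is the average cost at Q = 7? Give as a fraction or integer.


TC(7) = 56 + 4*7 + 2*7^2
TC(7) = 56 + 28 + 98 = 182
AC = TC/Q = 182/7 = 26

26


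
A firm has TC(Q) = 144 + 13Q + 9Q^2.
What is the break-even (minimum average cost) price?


AC(Q) = 144/Q + 13 + 9Q
To minimize: dAC/dQ = -144/Q^2 + 9 = 0
Q^2 = 144/9 = 16
Q* = 4
Min AC = 144/4 + 13 + 9*4
Min AC = 36 + 13 + 36 = 85

85


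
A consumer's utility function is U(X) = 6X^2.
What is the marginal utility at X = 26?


MU = dU/dX = 6*2*X^(2-1)
MU = 12*X^1
At X = 26:
MU = 12 * 26^1
MU = 12 * 26 = 312

312


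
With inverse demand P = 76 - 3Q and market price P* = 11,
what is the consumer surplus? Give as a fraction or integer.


Maximum willingness to pay (at Q=0): P_max = 76
Quantity demanded at P* = 11:
Q* = (76 - 11)/3 = 65/3
CS = (1/2) * Q* * (P_max - P*)
CS = (1/2) * 65/3 * (76 - 11)
CS = (1/2) * 65/3 * 65 = 4225/6

4225/6


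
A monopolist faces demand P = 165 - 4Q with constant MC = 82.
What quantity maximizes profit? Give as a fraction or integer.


TR = P*Q = (165 - 4Q)Q = 165Q - 4Q^2
MR = dTR/dQ = 165 - 8Q
Set MR = MC:
165 - 8Q = 82
83 = 8Q
Q* = 83/8 = 83/8

83/8


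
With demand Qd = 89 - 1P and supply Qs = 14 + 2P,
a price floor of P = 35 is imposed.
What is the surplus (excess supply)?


At P = 35:
Qd = 89 - 1*35 = 54
Qs = 14 + 2*35 = 84
Surplus = Qs - Qd = 84 - 54 = 30

30


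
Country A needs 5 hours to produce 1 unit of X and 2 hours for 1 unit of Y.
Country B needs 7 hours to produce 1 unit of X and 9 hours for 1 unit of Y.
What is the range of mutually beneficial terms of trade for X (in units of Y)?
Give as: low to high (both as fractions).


Opportunity cost of X for Country A = hours_X / hours_Y = 5/2 = 5/2 units of Y
Opportunity cost of X for Country B = hours_X / hours_Y = 7/9 = 7/9 units of Y
Terms of trade must be between the two opportunity costs.
Range: 7/9 to 5/2

7/9 to 5/2


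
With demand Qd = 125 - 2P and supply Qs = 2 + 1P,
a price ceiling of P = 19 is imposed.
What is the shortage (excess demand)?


At P = 19:
Qd = 125 - 2*19 = 87
Qs = 2 + 1*19 = 21
Shortage = Qd - Qs = 87 - 21 = 66

66


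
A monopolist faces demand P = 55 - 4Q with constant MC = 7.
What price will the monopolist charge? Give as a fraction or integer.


MR = 55 - 8Q
Set MR = MC: 55 - 8Q = 7
Q* = 6
Substitute into demand:
P* = 55 - 4*6 = 31

31


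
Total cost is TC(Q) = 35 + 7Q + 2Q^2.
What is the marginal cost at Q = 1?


MC = dTC/dQ = 7 + 2*2*Q
At Q = 1:
MC = 7 + 4*1
MC = 7 + 4 = 11

11


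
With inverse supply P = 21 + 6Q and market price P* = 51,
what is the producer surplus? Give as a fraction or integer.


Minimum supply price (at Q=0): P_min = 21
Quantity supplied at P* = 51:
Q* = (51 - 21)/6 = 5
PS = (1/2) * Q* * (P* - P_min)
PS = (1/2) * 5 * (51 - 21)
PS = (1/2) * 5 * 30 = 75

75


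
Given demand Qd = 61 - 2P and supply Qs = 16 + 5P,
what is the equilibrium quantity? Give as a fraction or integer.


First find equilibrium price:
61 - 2P = 16 + 5P
P* = 45/7 = 45/7
Then substitute into demand:
Q* = 61 - 2 * 45/7 = 337/7

337/7
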